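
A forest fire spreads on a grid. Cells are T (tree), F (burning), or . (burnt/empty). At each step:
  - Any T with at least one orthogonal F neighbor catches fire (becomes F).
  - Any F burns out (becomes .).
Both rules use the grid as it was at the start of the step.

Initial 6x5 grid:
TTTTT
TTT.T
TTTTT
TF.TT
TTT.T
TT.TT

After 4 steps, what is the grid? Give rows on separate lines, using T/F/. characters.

Step 1: 3 trees catch fire, 1 burn out
  TTTTT
  TTT.T
  TFTTT
  F..TT
  TFT.T
  TT.TT
Step 2: 6 trees catch fire, 3 burn out
  TTTTT
  TFT.T
  F.FTT
  ...TT
  F.F.T
  TF.TT
Step 3: 5 trees catch fire, 6 burn out
  TFTTT
  F.F.T
  ...FT
  ...TT
  ....T
  F..TT
Step 4: 4 trees catch fire, 5 burn out
  F.FTT
  ....T
  ....F
  ...FT
  ....T
  ...TT

F.FTT
....T
....F
...FT
....T
...TT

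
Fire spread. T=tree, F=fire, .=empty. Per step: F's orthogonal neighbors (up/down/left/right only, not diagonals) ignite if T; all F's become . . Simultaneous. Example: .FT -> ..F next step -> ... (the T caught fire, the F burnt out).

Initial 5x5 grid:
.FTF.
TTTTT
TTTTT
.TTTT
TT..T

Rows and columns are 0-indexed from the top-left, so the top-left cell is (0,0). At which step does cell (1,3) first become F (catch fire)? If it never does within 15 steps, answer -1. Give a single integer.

Step 1: cell (1,3)='F' (+3 fires, +2 burnt)
  -> target ignites at step 1
Step 2: cell (1,3)='.' (+5 fires, +3 burnt)
Step 3: cell (1,3)='.' (+5 fires, +5 burnt)
Step 4: cell (1,3)='.' (+3 fires, +5 burnt)
Step 5: cell (1,3)='.' (+2 fires, +3 burnt)
Step 6: cell (1,3)='.' (+0 fires, +2 burnt)
  fire out at step 6

1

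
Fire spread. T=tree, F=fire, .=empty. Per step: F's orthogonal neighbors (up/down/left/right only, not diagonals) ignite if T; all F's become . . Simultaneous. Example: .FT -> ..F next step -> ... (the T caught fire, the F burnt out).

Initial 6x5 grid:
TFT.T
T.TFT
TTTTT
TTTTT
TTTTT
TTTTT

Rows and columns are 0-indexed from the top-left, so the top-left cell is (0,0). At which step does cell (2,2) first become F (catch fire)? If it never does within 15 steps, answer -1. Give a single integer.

Step 1: cell (2,2)='T' (+5 fires, +2 burnt)
Step 2: cell (2,2)='F' (+5 fires, +5 burnt)
  -> target ignites at step 2
Step 3: cell (2,2)='.' (+5 fires, +5 burnt)
Step 4: cell (2,2)='.' (+5 fires, +5 burnt)
Step 5: cell (2,2)='.' (+4 fires, +5 burnt)
Step 6: cell (2,2)='.' (+2 fires, +4 burnt)
Step 7: cell (2,2)='.' (+0 fires, +2 burnt)
  fire out at step 7

2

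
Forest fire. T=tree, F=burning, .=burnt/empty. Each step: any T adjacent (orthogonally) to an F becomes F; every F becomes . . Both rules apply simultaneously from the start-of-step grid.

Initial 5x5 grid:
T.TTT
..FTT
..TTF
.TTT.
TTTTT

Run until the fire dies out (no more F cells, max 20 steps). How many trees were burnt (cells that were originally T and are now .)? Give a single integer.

Answer: 15

Derivation:
Step 1: +5 fires, +2 burnt (F count now 5)
Step 2: +4 fires, +5 burnt (F count now 4)
Step 3: +3 fires, +4 burnt (F count now 3)
Step 4: +2 fires, +3 burnt (F count now 2)
Step 5: +1 fires, +2 burnt (F count now 1)
Step 6: +0 fires, +1 burnt (F count now 0)
Fire out after step 6
Initially T: 16, now '.': 24
Total burnt (originally-T cells now '.'): 15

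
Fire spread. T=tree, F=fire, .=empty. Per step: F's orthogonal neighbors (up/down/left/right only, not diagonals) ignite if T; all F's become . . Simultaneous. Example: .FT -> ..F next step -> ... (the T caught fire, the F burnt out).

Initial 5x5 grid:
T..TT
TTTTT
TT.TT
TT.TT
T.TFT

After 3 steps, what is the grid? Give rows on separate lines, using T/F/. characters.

Step 1: 3 trees catch fire, 1 burn out
  T..TT
  TTTTT
  TT.TT
  TT.FT
  T.F.F
Step 2: 2 trees catch fire, 3 burn out
  T..TT
  TTTTT
  TT.FT
  TT..F
  T....
Step 3: 2 trees catch fire, 2 burn out
  T..TT
  TTTFT
  TT..F
  TT...
  T....

T..TT
TTTFT
TT..F
TT...
T....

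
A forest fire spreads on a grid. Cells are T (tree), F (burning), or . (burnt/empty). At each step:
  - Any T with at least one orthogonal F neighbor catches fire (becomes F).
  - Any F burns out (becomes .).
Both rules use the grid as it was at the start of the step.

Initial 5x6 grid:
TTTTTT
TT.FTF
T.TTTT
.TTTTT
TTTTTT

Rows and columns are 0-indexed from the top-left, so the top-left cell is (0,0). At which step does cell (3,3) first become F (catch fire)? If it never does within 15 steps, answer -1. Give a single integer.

Step 1: cell (3,3)='T' (+5 fires, +2 burnt)
Step 2: cell (3,3)='F' (+6 fires, +5 burnt)
  -> target ignites at step 2
Step 3: cell (3,3)='.' (+5 fires, +6 burnt)
Step 4: cell (3,3)='.' (+5 fires, +5 burnt)
Step 5: cell (3,3)='.' (+2 fires, +5 burnt)
Step 6: cell (3,3)='.' (+2 fires, +2 burnt)
Step 7: cell (3,3)='.' (+0 fires, +2 burnt)
  fire out at step 7

2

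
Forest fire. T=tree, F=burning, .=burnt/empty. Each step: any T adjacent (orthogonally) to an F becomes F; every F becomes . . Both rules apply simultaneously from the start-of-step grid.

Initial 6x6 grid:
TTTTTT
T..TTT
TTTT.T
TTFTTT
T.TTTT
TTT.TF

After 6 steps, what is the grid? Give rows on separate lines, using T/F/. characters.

Step 1: 6 trees catch fire, 2 burn out
  TTTTTT
  T..TTT
  TTFT.T
  TF.FTT
  T.FTTF
  TTT.F.
Step 2: 8 trees catch fire, 6 burn out
  TTTTTT
  T..TTT
  TF.F.T
  F...FF
  T..FF.
  TTF...
Step 3: 5 trees catch fire, 8 burn out
  TTTTTT
  T..FTT
  F....F
  ......
  F.....
  TF....
Step 4: 5 trees catch fire, 5 burn out
  TTTFTT
  F...FF
  ......
  ......
  ......
  F.....
Step 5: 4 trees catch fire, 5 burn out
  FTF.FF
  ......
  ......
  ......
  ......
  ......
Step 6: 1 trees catch fire, 4 burn out
  .F....
  ......
  ......
  ......
  ......
  ......

.F....
......
......
......
......
......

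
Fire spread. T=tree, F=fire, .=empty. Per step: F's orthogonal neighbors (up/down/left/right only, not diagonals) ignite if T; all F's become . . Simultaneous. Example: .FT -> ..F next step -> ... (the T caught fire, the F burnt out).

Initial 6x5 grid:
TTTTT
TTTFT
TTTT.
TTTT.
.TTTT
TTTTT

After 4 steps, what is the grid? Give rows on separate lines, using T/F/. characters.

Step 1: 4 trees catch fire, 1 burn out
  TTTFT
  TTF.F
  TTTF.
  TTTT.
  .TTTT
  TTTTT
Step 2: 5 trees catch fire, 4 burn out
  TTF.F
  TF...
  TTF..
  TTTF.
  .TTTT
  TTTTT
Step 3: 5 trees catch fire, 5 burn out
  TF...
  F....
  TF...
  TTF..
  .TTFT
  TTTTT
Step 4: 6 trees catch fire, 5 burn out
  F....
  .....
  F....
  TF...
  .TF.F
  TTTFT

F....
.....
F....
TF...
.TF.F
TTTFT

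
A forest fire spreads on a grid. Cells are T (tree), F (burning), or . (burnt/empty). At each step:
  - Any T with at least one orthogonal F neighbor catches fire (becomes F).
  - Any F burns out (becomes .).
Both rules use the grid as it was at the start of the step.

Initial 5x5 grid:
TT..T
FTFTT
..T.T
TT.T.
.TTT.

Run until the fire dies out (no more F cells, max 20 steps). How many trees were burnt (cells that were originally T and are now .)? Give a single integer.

Answer: 8

Derivation:
Step 1: +4 fires, +2 burnt (F count now 4)
Step 2: +2 fires, +4 burnt (F count now 2)
Step 3: +2 fires, +2 burnt (F count now 2)
Step 4: +0 fires, +2 burnt (F count now 0)
Fire out after step 4
Initially T: 14, now '.': 19
Total burnt (originally-T cells now '.'): 8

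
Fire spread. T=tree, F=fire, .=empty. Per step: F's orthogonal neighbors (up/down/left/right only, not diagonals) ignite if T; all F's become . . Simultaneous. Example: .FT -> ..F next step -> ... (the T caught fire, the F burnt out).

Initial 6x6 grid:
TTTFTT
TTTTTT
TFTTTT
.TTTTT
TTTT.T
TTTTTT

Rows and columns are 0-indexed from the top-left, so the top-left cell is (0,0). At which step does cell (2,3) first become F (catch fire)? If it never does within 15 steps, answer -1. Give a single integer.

Step 1: cell (2,3)='T' (+7 fires, +2 burnt)
Step 2: cell (2,3)='F' (+8 fires, +7 burnt)
  -> target ignites at step 2
Step 3: cell (2,3)='.' (+7 fires, +8 burnt)
Step 4: cell (2,3)='.' (+5 fires, +7 burnt)
Step 5: cell (2,3)='.' (+2 fires, +5 burnt)
Step 6: cell (2,3)='.' (+2 fires, +2 burnt)
Step 7: cell (2,3)='.' (+1 fires, +2 burnt)
Step 8: cell (2,3)='.' (+0 fires, +1 burnt)
  fire out at step 8

2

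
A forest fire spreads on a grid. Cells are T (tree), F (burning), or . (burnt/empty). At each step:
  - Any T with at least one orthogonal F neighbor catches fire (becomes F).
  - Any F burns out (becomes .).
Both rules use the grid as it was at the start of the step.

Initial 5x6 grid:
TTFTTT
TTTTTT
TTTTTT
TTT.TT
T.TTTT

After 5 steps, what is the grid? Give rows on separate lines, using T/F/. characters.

Step 1: 3 trees catch fire, 1 burn out
  TF.FTT
  TTFTTT
  TTTTTT
  TTT.TT
  T.TTTT
Step 2: 5 trees catch fire, 3 burn out
  F...FT
  TF.FTT
  TTFTTT
  TTT.TT
  T.TTTT
Step 3: 6 trees catch fire, 5 burn out
  .....F
  F...FT
  TF.FTT
  TTF.TT
  T.TTTT
Step 4: 5 trees catch fire, 6 burn out
  ......
  .....F
  F...FT
  TF..TT
  T.FTTT
Step 5: 4 trees catch fire, 5 burn out
  ......
  ......
  .....F
  F...FT
  T..FTT

......
......
.....F
F...FT
T..FTT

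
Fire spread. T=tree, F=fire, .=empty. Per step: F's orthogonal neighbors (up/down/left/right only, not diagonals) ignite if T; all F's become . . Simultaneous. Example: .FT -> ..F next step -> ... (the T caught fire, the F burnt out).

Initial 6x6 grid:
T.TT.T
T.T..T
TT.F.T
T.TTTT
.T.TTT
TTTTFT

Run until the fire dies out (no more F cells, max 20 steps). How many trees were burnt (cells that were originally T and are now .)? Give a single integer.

Step 1: +4 fires, +2 burnt (F count now 4)
Step 2: +5 fires, +4 burnt (F count now 5)
Step 3: +2 fires, +5 burnt (F count now 2)
Step 4: +3 fires, +2 burnt (F count now 3)
Step 5: +1 fires, +3 burnt (F count now 1)
Step 6: +1 fires, +1 burnt (F count now 1)
Step 7: +0 fires, +1 burnt (F count now 0)
Fire out after step 7
Initially T: 24, now '.': 28
Total burnt (originally-T cells now '.'): 16

Answer: 16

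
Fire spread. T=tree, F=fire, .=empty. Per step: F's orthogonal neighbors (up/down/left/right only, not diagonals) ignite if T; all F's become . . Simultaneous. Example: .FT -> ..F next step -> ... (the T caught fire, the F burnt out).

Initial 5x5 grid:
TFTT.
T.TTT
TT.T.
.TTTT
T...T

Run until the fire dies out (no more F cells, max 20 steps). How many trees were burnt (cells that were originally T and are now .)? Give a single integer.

Step 1: +2 fires, +1 burnt (F count now 2)
Step 2: +3 fires, +2 burnt (F count now 3)
Step 3: +2 fires, +3 burnt (F count now 2)
Step 4: +3 fires, +2 burnt (F count now 3)
Step 5: +2 fires, +3 burnt (F count now 2)
Step 6: +2 fires, +2 burnt (F count now 2)
Step 7: +1 fires, +2 burnt (F count now 1)
Step 8: +0 fires, +1 burnt (F count now 0)
Fire out after step 8
Initially T: 16, now '.': 24
Total burnt (originally-T cells now '.'): 15

Answer: 15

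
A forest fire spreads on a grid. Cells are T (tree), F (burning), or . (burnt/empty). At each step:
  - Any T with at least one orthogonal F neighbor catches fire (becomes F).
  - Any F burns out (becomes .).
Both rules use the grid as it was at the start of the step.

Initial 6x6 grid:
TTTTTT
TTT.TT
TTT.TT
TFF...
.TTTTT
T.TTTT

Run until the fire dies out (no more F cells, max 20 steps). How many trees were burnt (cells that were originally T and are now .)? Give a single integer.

Answer: 26

Derivation:
Step 1: +5 fires, +2 burnt (F count now 5)
Step 2: +5 fires, +5 burnt (F count now 5)
Step 3: +5 fires, +5 burnt (F count now 5)
Step 4: +4 fires, +5 burnt (F count now 4)
Step 5: +2 fires, +4 burnt (F count now 2)
Step 6: +2 fires, +2 burnt (F count now 2)
Step 7: +2 fires, +2 burnt (F count now 2)
Step 8: +1 fires, +2 burnt (F count now 1)
Step 9: +0 fires, +1 burnt (F count now 0)
Fire out after step 9
Initially T: 27, now '.': 35
Total burnt (originally-T cells now '.'): 26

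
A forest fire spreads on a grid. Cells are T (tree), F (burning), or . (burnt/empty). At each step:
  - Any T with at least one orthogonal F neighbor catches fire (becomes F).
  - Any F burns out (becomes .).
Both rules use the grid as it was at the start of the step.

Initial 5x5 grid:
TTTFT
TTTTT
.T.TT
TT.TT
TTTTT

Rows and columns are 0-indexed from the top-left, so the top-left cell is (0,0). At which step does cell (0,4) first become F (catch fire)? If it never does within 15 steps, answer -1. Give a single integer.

Step 1: cell (0,4)='F' (+3 fires, +1 burnt)
  -> target ignites at step 1
Step 2: cell (0,4)='.' (+4 fires, +3 burnt)
Step 3: cell (0,4)='.' (+4 fires, +4 burnt)
Step 4: cell (0,4)='.' (+4 fires, +4 burnt)
Step 5: cell (0,4)='.' (+3 fires, +4 burnt)
Step 6: cell (0,4)='.' (+2 fires, +3 burnt)
Step 7: cell (0,4)='.' (+1 fires, +2 burnt)
Step 8: cell (0,4)='.' (+0 fires, +1 burnt)
  fire out at step 8

1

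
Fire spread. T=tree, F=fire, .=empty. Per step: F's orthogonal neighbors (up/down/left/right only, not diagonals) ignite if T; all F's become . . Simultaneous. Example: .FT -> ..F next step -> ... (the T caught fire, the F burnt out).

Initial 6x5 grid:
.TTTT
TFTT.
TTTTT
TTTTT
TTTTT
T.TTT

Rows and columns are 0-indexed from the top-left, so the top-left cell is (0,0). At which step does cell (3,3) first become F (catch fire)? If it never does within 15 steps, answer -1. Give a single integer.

Step 1: cell (3,3)='T' (+4 fires, +1 burnt)
Step 2: cell (3,3)='T' (+5 fires, +4 burnt)
Step 3: cell (3,3)='T' (+5 fires, +5 burnt)
Step 4: cell (3,3)='F' (+5 fires, +5 burnt)
  -> target ignites at step 4
Step 5: cell (3,3)='.' (+4 fires, +5 burnt)
Step 6: cell (3,3)='.' (+2 fires, +4 burnt)
Step 7: cell (3,3)='.' (+1 fires, +2 burnt)
Step 8: cell (3,3)='.' (+0 fires, +1 burnt)
  fire out at step 8

4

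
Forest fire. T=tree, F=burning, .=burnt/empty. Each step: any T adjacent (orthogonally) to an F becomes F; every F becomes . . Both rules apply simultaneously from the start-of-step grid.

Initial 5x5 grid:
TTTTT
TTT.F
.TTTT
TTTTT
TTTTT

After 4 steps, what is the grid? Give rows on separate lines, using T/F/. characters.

Step 1: 2 trees catch fire, 1 burn out
  TTTTF
  TTT..
  .TTTF
  TTTTT
  TTTTT
Step 2: 3 trees catch fire, 2 burn out
  TTTF.
  TTT..
  .TTF.
  TTTTF
  TTTTT
Step 3: 4 trees catch fire, 3 burn out
  TTF..
  TTT..
  .TF..
  TTTF.
  TTTTF
Step 4: 5 trees catch fire, 4 burn out
  TF...
  TTF..
  .F...
  TTF..
  TTTF.

TF...
TTF..
.F...
TTF..
TTTF.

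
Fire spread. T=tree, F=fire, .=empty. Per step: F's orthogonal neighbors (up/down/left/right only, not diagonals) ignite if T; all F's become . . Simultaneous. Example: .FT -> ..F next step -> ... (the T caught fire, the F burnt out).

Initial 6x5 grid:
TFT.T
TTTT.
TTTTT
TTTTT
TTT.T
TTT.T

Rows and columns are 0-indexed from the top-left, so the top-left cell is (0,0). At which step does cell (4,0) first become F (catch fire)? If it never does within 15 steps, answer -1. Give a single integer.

Step 1: cell (4,0)='T' (+3 fires, +1 burnt)
Step 2: cell (4,0)='T' (+3 fires, +3 burnt)
Step 3: cell (4,0)='T' (+4 fires, +3 burnt)
Step 4: cell (4,0)='T' (+4 fires, +4 burnt)
Step 5: cell (4,0)='F' (+5 fires, +4 burnt)
  -> target ignites at step 5
Step 6: cell (4,0)='.' (+3 fires, +5 burnt)
Step 7: cell (4,0)='.' (+1 fires, +3 burnt)
Step 8: cell (4,0)='.' (+1 fires, +1 burnt)
Step 9: cell (4,0)='.' (+0 fires, +1 burnt)
  fire out at step 9

5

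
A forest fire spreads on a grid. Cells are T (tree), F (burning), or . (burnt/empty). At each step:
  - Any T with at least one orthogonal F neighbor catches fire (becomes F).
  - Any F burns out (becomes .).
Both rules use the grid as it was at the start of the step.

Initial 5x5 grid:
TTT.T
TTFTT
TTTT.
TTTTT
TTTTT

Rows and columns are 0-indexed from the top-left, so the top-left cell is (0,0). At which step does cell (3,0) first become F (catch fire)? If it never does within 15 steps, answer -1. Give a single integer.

Step 1: cell (3,0)='T' (+4 fires, +1 burnt)
Step 2: cell (3,0)='T' (+6 fires, +4 burnt)
Step 3: cell (3,0)='T' (+6 fires, +6 burnt)
Step 4: cell (3,0)='F' (+4 fires, +6 burnt)
  -> target ignites at step 4
Step 5: cell (3,0)='.' (+2 fires, +4 burnt)
Step 6: cell (3,0)='.' (+0 fires, +2 burnt)
  fire out at step 6

4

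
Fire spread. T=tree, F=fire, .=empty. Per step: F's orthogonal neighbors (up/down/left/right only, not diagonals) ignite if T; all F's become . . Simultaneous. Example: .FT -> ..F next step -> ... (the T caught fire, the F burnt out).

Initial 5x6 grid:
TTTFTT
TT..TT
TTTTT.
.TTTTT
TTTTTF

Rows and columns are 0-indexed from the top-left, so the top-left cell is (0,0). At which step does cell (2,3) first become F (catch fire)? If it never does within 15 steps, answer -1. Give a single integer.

Step 1: cell (2,3)='T' (+4 fires, +2 burnt)
Step 2: cell (2,3)='T' (+5 fires, +4 burnt)
Step 3: cell (2,3)='T' (+6 fires, +5 burnt)
Step 4: cell (2,3)='F' (+5 fires, +6 burnt)
  -> target ignites at step 4
Step 5: cell (2,3)='.' (+4 fires, +5 burnt)
Step 6: cell (2,3)='.' (+0 fires, +4 burnt)
  fire out at step 6

4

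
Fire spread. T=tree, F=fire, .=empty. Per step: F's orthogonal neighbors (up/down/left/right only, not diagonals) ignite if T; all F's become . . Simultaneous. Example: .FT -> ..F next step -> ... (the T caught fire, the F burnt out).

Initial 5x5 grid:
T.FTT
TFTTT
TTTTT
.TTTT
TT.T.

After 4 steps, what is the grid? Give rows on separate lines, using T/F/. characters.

Step 1: 4 trees catch fire, 2 burn out
  T..FT
  F.FTT
  TFTTT
  .TTTT
  TT.T.
Step 2: 6 trees catch fire, 4 burn out
  F...F
  ...FT
  F.FTT
  .FTTT
  TT.T.
Step 3: 4 trees catch fire, 6 burn out
  .....
  ....F
  ...FT
  ..FTT
  TF.T.
Step 4: 3 trees catch fire, 4 burn out
  .....
  .....
  ....F
  ...FT
  F..T.

.....
.....
....F
...FT
F..T.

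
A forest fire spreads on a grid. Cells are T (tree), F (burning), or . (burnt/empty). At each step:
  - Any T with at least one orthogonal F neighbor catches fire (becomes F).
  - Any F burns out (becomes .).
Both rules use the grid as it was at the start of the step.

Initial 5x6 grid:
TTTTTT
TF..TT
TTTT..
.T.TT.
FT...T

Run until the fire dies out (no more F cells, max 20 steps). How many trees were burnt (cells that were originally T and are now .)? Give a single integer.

Answer: 17

Derivation:
Step 1: +4 fires, +2 burnt (F count now 4)
Step 2: +5 fires, +4 burnt (F count now 5)
Step 3: +2 fires, +5 burnt (F count now 2)
Step 4: +2 fires, +2 burnt (F count now 2)
Step 5: +3 fires, +2 burnt (F count now 3)
Step 6: +1 fires, +3 burnt (F count now 1)
Step 7: +0 fires, +1 burnt (F count now 0)
Fire out after step 7
Initially T: 18, now '.': 29
Total burnt (originally-T cells now '.'): 17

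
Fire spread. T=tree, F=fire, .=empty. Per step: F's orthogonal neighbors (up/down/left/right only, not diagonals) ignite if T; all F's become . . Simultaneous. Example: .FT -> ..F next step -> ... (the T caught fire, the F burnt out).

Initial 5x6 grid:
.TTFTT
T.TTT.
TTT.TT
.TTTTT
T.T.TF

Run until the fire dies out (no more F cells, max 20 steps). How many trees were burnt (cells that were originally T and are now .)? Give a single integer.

Answer: 20

Derivation:
Step 1: +5 fires, +2 burnt (F count now 5)
Step 2: +6 fires, +5 burnt (F count now 6)
Step 3: +3 fires, +6 burnt (F count now 3)
Step 4: +2 fires, +3 burnt (F count now 2)
Step 5: +3 fires, +2 burnt (F count now 3)
Step 6: +1 fires, +3 burnt (F count now 1)
Step 7: +0 fires, +1 burnt (F count now 0)
Fire out after step 7
Initially T: 21, now '.': 29
Total burnt (originally-T cells now '.'): 20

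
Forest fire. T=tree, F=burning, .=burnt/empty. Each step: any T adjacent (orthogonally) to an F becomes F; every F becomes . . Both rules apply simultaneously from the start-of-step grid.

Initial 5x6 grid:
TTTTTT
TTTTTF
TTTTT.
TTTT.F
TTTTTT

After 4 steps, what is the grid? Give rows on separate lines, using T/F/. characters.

Step 1: 3 trees catch fire, 2 burn out
  TTTTTF
  TTTTF.
  TTTTT.
  TTTT..
  TTTTTF
Step 2: 4 trees catch fire, 3 burn out
  TTTTF.
  TTTF..
  TTTTF.
  TTTT..
  TTTTF.
Step 3: 4 trees catch fire, 4 burn out
  TTTF..
  TTF...
  TTTF..
  TTTT..
  TTTF..
Step 4: 5 trees catch fire, 4 burn out
  TTF...
  TF....
  TTF...
  TTTF..
  TTF...

TTF...
TF....
TTF...
TTTF..
TTF...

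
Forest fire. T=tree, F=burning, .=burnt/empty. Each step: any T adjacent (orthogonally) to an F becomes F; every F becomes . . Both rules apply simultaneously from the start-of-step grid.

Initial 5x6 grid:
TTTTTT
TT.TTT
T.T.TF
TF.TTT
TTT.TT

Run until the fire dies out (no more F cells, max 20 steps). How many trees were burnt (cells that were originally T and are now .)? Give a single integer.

Answer: 22

Derivation:
Step 1: +5 fires, +2 burnt (F count now 5)
Step 2: +7 fires, +5 burnt (F count now 7)
Step 3: +5 fires, +7 burnt (F count now 5)
Step 4: +3 fires, +5 burnt (F count now 3)
Step 5: +2 fires, +3 burnt (F count now 2)
Step 6: +0 fires, +2 burnt (F count now 0)
Fire out after step 6
Initially T: 23, now '.': 29
Total burnt (originally-T cells now '.'): 22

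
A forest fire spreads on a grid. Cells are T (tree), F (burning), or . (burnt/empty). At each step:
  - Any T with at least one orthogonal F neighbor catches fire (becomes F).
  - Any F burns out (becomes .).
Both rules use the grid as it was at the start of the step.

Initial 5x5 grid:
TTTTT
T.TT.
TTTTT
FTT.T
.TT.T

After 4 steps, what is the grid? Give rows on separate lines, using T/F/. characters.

Step 1: 2 trees catch fire, 1 burn out
  TTTTT
  T.TT.
  FTTTT
  .FT.T
  .TT.T
Step 2: 4 trees catch fire, 2 burn out
  TTTTT
  F.TT.
  .FTTT
  ..F.T
  .FT.T
Step 3: 3 trees catch fire, 4 burn out
  FTTTT
  ..TT.
  ..FTT
  ....T
  ..F.T
Step 4: 3 trees catch fire, 3 burn out
  .FTTT
  ..FT.
  ...FT
  ....T
  ....T

.FTTT
..FT.
...FT
....T
....T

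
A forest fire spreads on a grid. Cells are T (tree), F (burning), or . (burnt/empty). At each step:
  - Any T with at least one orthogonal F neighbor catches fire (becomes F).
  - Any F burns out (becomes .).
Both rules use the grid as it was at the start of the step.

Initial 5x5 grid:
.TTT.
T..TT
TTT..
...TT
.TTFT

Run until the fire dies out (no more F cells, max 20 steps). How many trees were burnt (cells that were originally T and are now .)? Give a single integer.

Answer: 5

Derivation:
Step 1: +3 fires, +1 burnt (F count now 3)
Step 2: +2 fires, +3 burnt (F count now 2)
Step 3: +0 fires, +2 burnt (F count now 0)
Fire out after step 3
Initially T: 14, now '.': 16
Total burnt (originally-T cells now '.'): 5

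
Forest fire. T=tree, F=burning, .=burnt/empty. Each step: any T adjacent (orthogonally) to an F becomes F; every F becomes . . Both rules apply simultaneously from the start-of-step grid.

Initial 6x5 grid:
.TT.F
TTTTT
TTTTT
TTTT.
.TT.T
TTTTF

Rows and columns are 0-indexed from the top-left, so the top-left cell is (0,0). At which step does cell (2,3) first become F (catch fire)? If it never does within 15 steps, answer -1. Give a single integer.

Step 1: cell (2,3)='T' (+3 fires, +2 burnt)
Step 2: cell (2,3)='T' (+3 fires, +3 burnt)
Step 3: cell (2,3)='F' (+4 fires, +3 burnt)
  -> target ignites at step 3
Step 4: cell (2,3)='.' (+7 fires, +4 burnt)
Step 5: cell (2,3)='.' (+4 fires, +7 burnt)
Step 6: cell (2,3)='.' (+2 fires, +4 burnt)
Step 7: cell (2,3)='.' (+0 fires, +2 burnt)
  fire out at step 7

3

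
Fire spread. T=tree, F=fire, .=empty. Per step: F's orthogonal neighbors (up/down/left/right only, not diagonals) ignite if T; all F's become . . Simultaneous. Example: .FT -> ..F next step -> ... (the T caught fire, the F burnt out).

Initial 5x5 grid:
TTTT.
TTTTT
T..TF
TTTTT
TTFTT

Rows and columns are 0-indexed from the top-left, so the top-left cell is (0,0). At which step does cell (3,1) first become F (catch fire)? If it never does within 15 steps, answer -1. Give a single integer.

Step 1: cell (3,1)='T' (+6 fires, +2 burnt)
Step 2: cell (3,1)='F' (+5 fires, +6 burnt)
  -> target ignites at step 2
Step 3: cell (3,1)='.' (+3 fires, +5 burnt)
Step 4: cell (3,1)='.' (+3 fires, +3 burnt)
Step 5: cell (3,1)='.' (+2 fires, +3 burnt)
Step 6: cell (3,1)='.' (+1 fires, +2 burnt)
Step 7: cell (3,1)='.' (+0 fires, +1 burnt)
  fire out at step 7

2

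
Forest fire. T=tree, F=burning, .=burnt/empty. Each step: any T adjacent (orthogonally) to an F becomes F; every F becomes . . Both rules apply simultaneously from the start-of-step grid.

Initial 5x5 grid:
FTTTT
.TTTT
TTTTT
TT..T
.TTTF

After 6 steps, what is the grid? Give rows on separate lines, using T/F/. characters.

Step 1: 3 trees catch fire, 2 burn out
  .FTTT
  .TTTT
  TTTTT
  TT..F
  .TTF.
Step 2: 4 trees catch fire, 3 burn out
  ..FTT
  .FTTT
  TTTTF
  TT...
  .TF..
Step 3: 6 trees catch fire, 4 burn out
  ...FT
  ..FTF
  TFTF.
  TT...
  .F...
Step 4: 5 trees catch fire, 6 burn out
  ....F
  ...F.
  F.F..
  TF...
  .....
Step 5: 1 trees catch fire, 5 burn out
  .....
  .....
  .....
  F....
  .....
Step 6: 0 trees catch fire, 1 burn out
  .....
  .....
  .....
  .....
  .....

.....
.....
.....
.....
.....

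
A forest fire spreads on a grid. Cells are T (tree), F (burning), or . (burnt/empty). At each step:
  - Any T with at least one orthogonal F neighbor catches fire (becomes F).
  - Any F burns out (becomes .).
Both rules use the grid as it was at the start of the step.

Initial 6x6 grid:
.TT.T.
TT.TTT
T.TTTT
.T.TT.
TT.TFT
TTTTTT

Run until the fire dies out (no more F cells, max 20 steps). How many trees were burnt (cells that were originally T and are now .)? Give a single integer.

Answer: 21

Derivation:
Step 1: +4 fires, +1 burnt (F count now 4)
Step 2: +4 fires, +4 burnt (F count now 4)
Step 3: +4 fires, +4 burnt (F count now 4)
Step 4: +5 fires, +4 burnt (F count now 5)
Step 5: +2 fires, +5 burnt (F count now 2)
Step 6: +2 fires, +2 burnt (F count now 2)
Step 7: +0 fires, +2 burnt (F count now 0)
Fire out after step 7
Initially T: 26, now '.': 31
Total burnt (originally-T cells now '.'): 21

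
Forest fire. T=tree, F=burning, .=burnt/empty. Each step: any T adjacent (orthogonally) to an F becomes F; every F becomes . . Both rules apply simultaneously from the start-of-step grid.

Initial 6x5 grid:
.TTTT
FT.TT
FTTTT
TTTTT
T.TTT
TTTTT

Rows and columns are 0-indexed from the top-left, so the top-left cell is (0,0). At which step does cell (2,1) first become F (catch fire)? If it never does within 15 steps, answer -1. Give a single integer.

Step 1: cell (2,1)='F' (+3 fires, +2 burnt)
  -> target ignites at step 1
Step 2: cell (2,1)='.' (+4 fires, +3 burnt)
Step 3: cell (2,1)='.' (+4 fires, +4 burnt)
Step 4: cell (2,1)='.' (+6 fires, +4 burnt)
Step 5: cell (2,1)='.' (+5 fires, +6 burnt)
Step 6: cell (2,1)='.' (+2 fires, +5 burnt)
Step 7: cell (2,1)='.' (+1 fires, +2 burnt)
Step 8: cell (2,1)='.' (+0 fires, +1 burnt)
  fire out at step 8

1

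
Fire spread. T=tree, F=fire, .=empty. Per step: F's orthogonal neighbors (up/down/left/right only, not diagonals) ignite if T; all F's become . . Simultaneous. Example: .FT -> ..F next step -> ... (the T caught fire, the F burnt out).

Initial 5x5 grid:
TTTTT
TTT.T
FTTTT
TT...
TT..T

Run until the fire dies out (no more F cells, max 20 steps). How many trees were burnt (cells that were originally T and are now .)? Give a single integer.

Step 1: +3 fires, +1 burnt (F count now 3)
Step 2: +5 fires, +3 burnt (F count now 5)
Step 3: +4 fires, +5 burnt (F count now 4)
Step 4: +2 fires, +4 burnt (F count now 2)
Step 5: +2 fires, +2 burnt (F count now 2)
Step 6: +1 fires, +2 burnt (F count now 1)
Step 7: +0 fires, +1 burnt (F count now 0)
Fire out after step 7
Initially T: 18, now '.': 24
Total burnt (originally-T cells now '.'): 17

Answer: 17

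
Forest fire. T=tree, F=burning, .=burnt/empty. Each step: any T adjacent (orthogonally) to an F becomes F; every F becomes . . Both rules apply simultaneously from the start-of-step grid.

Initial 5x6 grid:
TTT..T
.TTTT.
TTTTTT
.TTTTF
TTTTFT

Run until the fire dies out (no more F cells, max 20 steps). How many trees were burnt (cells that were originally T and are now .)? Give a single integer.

Answer: 22

Derivation:
Step 1: +4 fires, +2 burnt (F count now 4)
Step 2: +3 fires, +4 burnt (F count now 3)
Step 3: +4 fires, +3 burnt (F count now 4)
Step 4: +4 fires, +4 burnt (F count now 4)
Step 5: +2 fires, +4 burnt (F count now 2)
Step 6: +3 fires, +2 burnt (F count now 3)
Step 7: +1 fires, +3 burnt (F count now 1)
Step 8: +1 fires, +1 burnt (F count now 1)
Step 9: +0 fires, +1 burnt (F count now 0)
Fire out after step 9
Initially T: 23, now '.': 29
Total burnt (originally-T cells now '.'): 22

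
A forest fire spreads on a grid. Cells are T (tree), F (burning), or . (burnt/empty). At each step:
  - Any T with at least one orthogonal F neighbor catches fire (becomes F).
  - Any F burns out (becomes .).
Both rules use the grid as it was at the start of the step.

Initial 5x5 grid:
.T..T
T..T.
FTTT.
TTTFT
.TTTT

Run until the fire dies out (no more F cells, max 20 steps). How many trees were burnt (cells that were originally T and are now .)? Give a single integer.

Answer: 13

Derivation:
Step 1: +7 fires, +2 burnt (F count now 7)
Step 2: +5 fires, +7 burnt (F count now 5)
Step 3: +1 fires, +5 burnt (F count now 1)
Step 4: +0 fires, +1 burnt (F count now 0)
Fire out after step 4
Initially T: 15, now '.': 23
Total burnt (originally-T cells now '.'): 13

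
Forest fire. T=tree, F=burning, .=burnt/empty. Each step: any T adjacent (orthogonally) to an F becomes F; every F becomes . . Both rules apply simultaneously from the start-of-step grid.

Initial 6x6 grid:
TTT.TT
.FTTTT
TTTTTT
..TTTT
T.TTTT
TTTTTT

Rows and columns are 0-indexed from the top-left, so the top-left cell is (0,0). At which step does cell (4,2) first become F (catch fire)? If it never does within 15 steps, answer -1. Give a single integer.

Step 1: cell (4,2)='T' (+3 fires, +1 burnt)
Step 2: cell (4,2)='T' (+5 fires, +3 burnt)
Step 3: cell (4,2)='T' (+3 fires, +5 burnt)
Step 4: cell (4,2)='F' (+5 fires, +3 burnt)
  -> target ignites at step 4
Step 5: cell (4,2)='.' (+5 fires, +5 burnt)
Step 6: cell (4,2)='.' (+4 fires, +5 burnt)
Step 7: cell (4,2)='.' (+3 fires, +4 burnt)
Step 8: cell (4,2)='.' (+2 fires, +3 burnt)
Step 9: cell (4,2)='.' (+0 fires, +2 burnt)
  fire out at step 9

4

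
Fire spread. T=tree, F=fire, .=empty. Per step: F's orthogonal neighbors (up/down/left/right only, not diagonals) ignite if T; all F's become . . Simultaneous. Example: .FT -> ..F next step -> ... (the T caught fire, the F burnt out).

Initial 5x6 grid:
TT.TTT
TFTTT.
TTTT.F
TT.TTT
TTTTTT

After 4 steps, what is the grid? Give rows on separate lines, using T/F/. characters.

Step 1: 5 trees catch fire, 2 burn out
  TF.TTT
  F.FTT.
  TFTT..
  TT.TTF
  TTTTTT
Step 2: 7 trees catch fire, 5 burn out
  F..TTT
  ...FT.
  F.FT..
  TF.TF.
  TTTTTF
Step 3: 7 trees catch fire, 7 burn out
  ...FTT
  ....F.
  ...F..
  F..F..
  TFTTF.
Step 4: 4 trees catch fire, 7 burn out
  ....FT
  ......
  ......
  ......
  F.FF..

....FT
......
......
......
F.FF..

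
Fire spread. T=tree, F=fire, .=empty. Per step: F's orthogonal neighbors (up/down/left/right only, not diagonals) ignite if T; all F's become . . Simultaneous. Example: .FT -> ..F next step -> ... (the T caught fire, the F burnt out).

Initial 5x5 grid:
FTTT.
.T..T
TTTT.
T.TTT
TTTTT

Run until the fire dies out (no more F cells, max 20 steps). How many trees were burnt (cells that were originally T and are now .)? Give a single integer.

Step 1: +1 fires, +1 burnt (F count now 1)
Step 2: +2 fires, +1 burnt (F count now 2)
Step 3: +2 fires, +2 burnt (F count now 2)
Step 4: +2 fires, +2 burnt (F count now 2)
Step 5: +3 fires, +2 burnt (F count now 3)
Step 6: +3 fires, +3 burnt (F count now 3)
Step 7: +3 fires, +3 burnt (F count now 3)
Step 8: +1 fires, +3 burnt (F count now 1)
Step 9: +0 fires, +1 burnt (F count now 0)
Fire out after step 9
Initially T: 18, now '.': 24
Total burnt (originally-T cells now '.'): 17

Answer: 17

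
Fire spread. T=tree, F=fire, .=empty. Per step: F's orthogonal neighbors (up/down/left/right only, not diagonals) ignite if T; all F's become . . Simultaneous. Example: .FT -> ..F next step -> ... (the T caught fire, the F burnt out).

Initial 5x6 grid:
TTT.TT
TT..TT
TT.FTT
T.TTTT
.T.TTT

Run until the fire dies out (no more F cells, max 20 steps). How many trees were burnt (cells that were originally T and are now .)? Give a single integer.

Answer: 13

Derivation:
Step 1: +2 fires, +1 burnt (F count now 2)
Step 2: +5 fires, +2 burnt (F count now 5)
Step 3: +4 fires, +5 burnt (F count now 4)
Step 4: +2 fires, +4 burnt (F count now 2)
Step 5: +0 fires, +2 burnt (F count now 0)
Fire out after step 5
Initially T: 22, now '.': 21
Total burnt (originally-T cells now '.'): 13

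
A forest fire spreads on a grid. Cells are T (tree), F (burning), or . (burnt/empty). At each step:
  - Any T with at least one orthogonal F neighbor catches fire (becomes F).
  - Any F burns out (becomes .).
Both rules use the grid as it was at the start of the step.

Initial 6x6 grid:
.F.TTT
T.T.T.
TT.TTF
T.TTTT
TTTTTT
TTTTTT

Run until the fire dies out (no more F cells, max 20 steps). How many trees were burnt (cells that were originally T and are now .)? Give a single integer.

Step 1: +2 fires, +2 burnt (F count now 2)
Step 2: +4 fires, +2 burnt (F count now 4)
Step 3: +4 fires, +4 burnt (F count now 4)
Step 4: +5 fires, +4 burnt (F count now 5)
Step 5: +2 fires, +5 burnt (F count now 2)
Step 6: +2 fires, +2 burnt (F count now 2)
Step 7: +2 fires, +2 burnt (F count now 2)
Step 8: +2 fires, +2 burnt (F count now 2)
Step 9: +1 fires, +2 burnt (F count now 1)
Step 10: +2 fires, +1 burnt (F count now 2)
Step 11: +0 fires, +2 burnt (F count now 0)
Fire out after step 11
Initially T: 27, now '.': 35
Total burnt (originally-T cells now '.'): 26

Answer: 26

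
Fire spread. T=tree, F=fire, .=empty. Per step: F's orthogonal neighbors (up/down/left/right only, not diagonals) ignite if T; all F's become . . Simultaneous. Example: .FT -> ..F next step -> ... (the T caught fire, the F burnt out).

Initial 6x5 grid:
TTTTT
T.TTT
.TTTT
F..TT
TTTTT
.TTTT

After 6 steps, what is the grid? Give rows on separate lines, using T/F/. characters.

Step 1: 1 trees catch fire, 1 burn out
  TTTTT
  T.TTT
  .TTTT
  ...TT
  FTTTT
  .TTTT
Step 2: 1 trees catch fire, 1 burn out
  TTTTT
  T.TTT
  .TTTT
  ...TT
  .FTTT
  .TTTT
Step 3: 2 trees catch fire, 1 burn out
  TTTTT
  T.TTT
  .TTTT
  ...TT
  ..FTT
  .FTTT
Step 4: 2 trees catch fire, 2 burn out
  TTTTT
  T.TTT
  .TTTT
  ...TT
  ...FT
  ..FTT
Step 5: 3 trees catch fire, 2 burn out
  TTTTT
  T.TTT
  .TTTT
  ...FT
  ....F
  ...FT
Step 6: 3 trees catch fire, 3 burn out
  TTTTT
  T.TTT
  .TTFT
  ....F
  .....
  ....F

TTTTT
T.TTT
.TTFT
....F
.....
....F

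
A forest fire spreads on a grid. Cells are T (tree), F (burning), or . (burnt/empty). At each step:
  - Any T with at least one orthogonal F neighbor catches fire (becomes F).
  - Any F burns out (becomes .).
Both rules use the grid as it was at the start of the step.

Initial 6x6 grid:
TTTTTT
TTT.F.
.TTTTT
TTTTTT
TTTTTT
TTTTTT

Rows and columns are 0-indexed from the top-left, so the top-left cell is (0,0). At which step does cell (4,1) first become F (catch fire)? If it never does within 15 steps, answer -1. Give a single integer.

Step 1: cell (4,1)='T' (+2 fires, +1 burnt)
Step 2: cell (4,1)='T' (+5 fires, +2 burnt)
Step 3: cell (4,1)='T' (+5 fires, +5 burnt)
Step 4: cell (4,1)='T' (+7 fires, +5 burnt)
Step 5: cell (4,1)='T' (+6 fires, +7 burnt)
Step 6: cell (4,1)='F' (+4 fires, +6 burnt)
  -> target ignites at step 6
Step 7: cell (4,1)='.' (+2 fires, +4 burnt)
Step 8: cell (4,1)='.' (+1 fires, +2 burnt)
Step 9: cell (4,1)='.' (+0 fires, +1 burnt)
  fire out at step 9

6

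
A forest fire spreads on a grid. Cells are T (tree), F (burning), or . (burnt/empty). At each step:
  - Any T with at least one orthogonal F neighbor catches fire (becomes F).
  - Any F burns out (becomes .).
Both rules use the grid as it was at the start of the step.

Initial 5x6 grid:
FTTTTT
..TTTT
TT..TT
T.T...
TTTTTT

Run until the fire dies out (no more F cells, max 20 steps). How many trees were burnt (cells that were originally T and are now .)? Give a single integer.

Step 1: +1 fires, +1 burnt (F count now 1)
Step 2: +1 fires, +1 burnt (F count now 1)
Step 3: +2 fires, +1 burnt (F count now 2)
Step 4: +2 fires, +2 burnt (F count now 2)
Step 5: +2 fires, +2 burnt (F count now 2)
Step 6: +2 fires, +2 burnt (F count now 2)
Step 7: +1 fires, +2 burnt (F count now 1)
Step 8: +0 fires, +1 burnt (F count now 0)
Fire out after step 8
Initially T: 21, now '.': 20
Total burnt (originally-T cells now '.'): 11

Answer: 11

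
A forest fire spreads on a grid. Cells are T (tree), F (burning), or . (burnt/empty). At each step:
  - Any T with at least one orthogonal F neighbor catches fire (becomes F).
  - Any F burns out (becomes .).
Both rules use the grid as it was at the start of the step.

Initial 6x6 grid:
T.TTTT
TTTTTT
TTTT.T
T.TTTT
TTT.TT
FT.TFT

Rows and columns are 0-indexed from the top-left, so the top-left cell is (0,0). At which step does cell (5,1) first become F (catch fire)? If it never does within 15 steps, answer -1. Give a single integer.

Step 1: cell (5,1)='F' (+5 fires, +2 burnt)
  -> target ignites at step 1
Step 2: cell (5,1)='.' (+4 fires, +5 burnt)
Step 3: cell (5,1)='.' (+4 fires, +4 burnt)
Step 4: cell (5,1)='.' (+5 fires, +4 burnt)
Step 5: cell (5,1)='.' (+5 fires, +5 burnt)
Step 6: cell (5,1)='.' (+4 fires, +5 burnt)
Step 7: cell (5,1)='.' (+2 fires, +4 burnt)
Step 8: cell (5,1)='.' (+0 fires, +2 burnt)
  fire out at step 8

1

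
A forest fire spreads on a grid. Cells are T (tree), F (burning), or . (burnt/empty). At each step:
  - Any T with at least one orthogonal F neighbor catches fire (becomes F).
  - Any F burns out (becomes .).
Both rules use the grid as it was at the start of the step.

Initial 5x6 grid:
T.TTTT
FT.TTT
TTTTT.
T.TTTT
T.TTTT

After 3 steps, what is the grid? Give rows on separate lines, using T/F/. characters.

Step 1: 3 trees catch fire, 1 burn out
  F.TTTT
  .F.TTT
  FTTTT.
  T.TTTT
  T.TTTT
Step 2: 2 trees catch fire, 3 burn out
  ..TTTT
  ...TTT
  .FTTT.
  F.TTTT
  T.TTTT
Step 3: 2 trees catch fire, 2 burn out
  ..TTTT
  ...TTT
  ..FTT.
  ..TTTT
  F.TTTT

..TTTT
...TTT
..FTT.
..TTTT
F.TTTT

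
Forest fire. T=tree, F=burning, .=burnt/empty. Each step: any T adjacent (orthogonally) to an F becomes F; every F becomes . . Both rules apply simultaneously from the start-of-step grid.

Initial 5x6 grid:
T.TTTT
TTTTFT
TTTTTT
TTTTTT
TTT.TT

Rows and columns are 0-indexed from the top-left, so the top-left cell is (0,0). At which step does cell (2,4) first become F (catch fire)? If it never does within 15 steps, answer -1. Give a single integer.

Step 1: cell (2,4)='F' (+4 fires, +1 burnt)
  -> target ignites at step 1
Step 2: cell (2,4)='.' (+6 fires, +4 burnt)
Step 3: cell (2,4)='.' (+6 fires, +6 burnt)
Step 4: cell (2,4)='.' (+4 fires, +6 burnt)
Step 5: cell (2,4)='.' (+4 fires, +4 burnt)
Step 6: cell (2,4)='.' (+2 fires, +4 burnt)
Step 7: cell (2,4)='.' (+1 fires, +2 burnt)
Step 8: cell (2,4)='.' (+0 fires, +1 burnt)
  fire out at step 8

1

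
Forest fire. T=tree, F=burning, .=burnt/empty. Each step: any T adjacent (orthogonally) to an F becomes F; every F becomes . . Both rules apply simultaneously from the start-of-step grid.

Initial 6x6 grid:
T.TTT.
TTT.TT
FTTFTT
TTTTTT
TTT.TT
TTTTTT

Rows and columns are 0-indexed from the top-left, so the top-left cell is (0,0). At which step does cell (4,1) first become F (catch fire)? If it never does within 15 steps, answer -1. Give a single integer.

Step 1: cell (4,1)='T' (+6 fires, +2 burnt)
Step 2: cell (4,1)='T' (+9 fires, +6 burnt)
Step 3: cell (4,1)='F' (+8 fires, +9 burnt)
  -> target ignites at step 3
Step 4: cell (4,1)='.' (+5 fires, +8 burnt)
Step 5: cell (4,1)='.' (+2 fires, +5 burnt)
Step 6: cell (4,1)='.' (+0 fires, +2 burnt)
  fire out at step 6

3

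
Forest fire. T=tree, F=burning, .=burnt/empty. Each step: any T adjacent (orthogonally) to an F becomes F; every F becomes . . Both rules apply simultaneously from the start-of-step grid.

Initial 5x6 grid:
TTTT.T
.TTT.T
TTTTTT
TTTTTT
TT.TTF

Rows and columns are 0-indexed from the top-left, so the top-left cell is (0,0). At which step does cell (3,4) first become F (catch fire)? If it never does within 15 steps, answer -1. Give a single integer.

Step 1: cell (3,4)='T' (+2 fires, +1 burnt)
Step 2: cell (3,4)='F' (+3 fires, +2 burnt)
  -> target ignites at step 2
Step 3: cell (3,4)='.' (+3 fires, +3 burnt)
Step 4: cell (3,4)='.' (+3 fires, +3 burnt)
Step 5: cell (3,4)='.' (+3 fires, +3 burnt)
Step 6: cell (3,4)='.' (+5 fires, +3 burnt)
Step 7: cell (3,4)='.' (+4 fires, +5 burnt)
Step 8: cell (3,4)='.' (+1 fires, +4 burnt)
Step 9: cell (3,4)='.' (+1 fires, +1 burnt)
Step 10: cell (3,4)='.' (+0 fires, +1 burnt)
  fire out at step 10

2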